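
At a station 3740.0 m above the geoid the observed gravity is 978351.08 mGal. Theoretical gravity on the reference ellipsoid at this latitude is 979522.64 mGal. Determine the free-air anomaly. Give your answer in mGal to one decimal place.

Free-air correction = 0.3086 × 3740.0 = 1154.16 mGal
Free-air anomaly = 978351.08 − 979522.64 + (1154.16) = -17.40 mGal

-17.4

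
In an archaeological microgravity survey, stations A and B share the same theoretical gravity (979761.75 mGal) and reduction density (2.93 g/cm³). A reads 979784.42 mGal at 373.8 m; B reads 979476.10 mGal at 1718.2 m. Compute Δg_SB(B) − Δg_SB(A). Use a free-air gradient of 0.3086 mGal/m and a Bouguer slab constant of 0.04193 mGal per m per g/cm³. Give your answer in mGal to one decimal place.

-58.6

Δg_SB(A) = 979784.42 − 979761.75 + 0.3086×373.8 − 0.04193×2.93×373.8 = 92.10 mGal
Δg_SB(B) = 979476.10 − 979761.75 + 0.3086×1718.2 − 0.04193×2.93×1718.2 = 33.50 mGal
Difference = 33.50 − (92.10) = -58.60 mGal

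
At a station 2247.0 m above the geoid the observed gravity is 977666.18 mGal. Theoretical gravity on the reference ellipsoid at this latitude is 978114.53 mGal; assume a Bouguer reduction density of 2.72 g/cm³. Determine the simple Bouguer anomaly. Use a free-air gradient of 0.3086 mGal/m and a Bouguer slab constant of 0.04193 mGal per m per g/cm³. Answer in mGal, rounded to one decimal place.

-11.2

Free-air correction = 0.3086 × 2247.0 = 693.42 mGal
Free-air anomaly = 977666.18 − 978114.53 + (693.42) = 245.07 mGal
Bouguer slab correction = 0.04193 × 2.72 × 2247.0 = 256.27 mGal
Simple Bouguer anomaly = 245.07 − (256.27) = -11.20 mGal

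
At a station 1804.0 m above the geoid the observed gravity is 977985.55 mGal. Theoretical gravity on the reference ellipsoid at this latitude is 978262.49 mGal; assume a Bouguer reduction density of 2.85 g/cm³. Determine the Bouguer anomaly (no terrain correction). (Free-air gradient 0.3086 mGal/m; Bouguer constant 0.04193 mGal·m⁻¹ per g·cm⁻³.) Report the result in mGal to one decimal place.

64.2

Free-air correction = 0.3086 × 1804.0 = 556.71 mGal
Free-air anomaly = 977985.55 − 978262.49 + (556.71) = 279.77 mGal
Bouguer slab correction = 0.04193 × 2.85 × 1804.0 = 215.58 mGal
Simple Bouguer anomaly = 279.77 − (215.58) = 64.19 mGal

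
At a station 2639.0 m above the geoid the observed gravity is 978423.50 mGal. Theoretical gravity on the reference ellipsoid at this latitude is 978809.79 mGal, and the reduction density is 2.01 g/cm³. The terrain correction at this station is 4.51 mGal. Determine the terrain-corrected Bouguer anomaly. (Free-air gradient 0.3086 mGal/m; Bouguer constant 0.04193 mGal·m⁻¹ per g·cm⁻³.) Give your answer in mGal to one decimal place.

210.2

Free-air correction = 0.3086 × 2639.0 = 814.40 mGal
Free-air anomaly = 978423.50 − 978809.79 + (814.40) = 428.11 mGal
Bouguer slab correction = 0.04193 × 2.01 × 2639.0 = 222.41 mGal
Simple Bouguer anomaly = 428.11 − (222.41) = 205.70 mGal
Complete Bouguer anomaly = 205.70 + 4.51 = 210.21 mGal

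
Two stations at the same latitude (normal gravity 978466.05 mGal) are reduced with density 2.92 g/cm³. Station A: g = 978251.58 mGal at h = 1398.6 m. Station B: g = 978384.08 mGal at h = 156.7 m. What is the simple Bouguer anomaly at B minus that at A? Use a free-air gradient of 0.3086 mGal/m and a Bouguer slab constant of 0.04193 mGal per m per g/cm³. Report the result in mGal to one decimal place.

-98.7

Δg_SB(A) = 978251.58 − 978466.05 + 0.3086×1398.6 − 0.04193×2.92×1398.6 = 45.90 mGal
Δg_SB(B) = 978384.08 − 978466.05 + 0.3086×156.7 − 0.04193×2.92×156.7 = -52.80 mGal
Difference = -52.80 − (45.90) = -98.70 mGal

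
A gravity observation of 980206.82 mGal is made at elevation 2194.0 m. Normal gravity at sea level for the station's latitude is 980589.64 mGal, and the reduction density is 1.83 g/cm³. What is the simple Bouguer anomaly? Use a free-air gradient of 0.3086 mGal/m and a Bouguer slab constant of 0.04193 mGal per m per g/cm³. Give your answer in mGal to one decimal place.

125.9

Free-air correction = 0.3086 × 2194.0 = 677.07 mGal
Free-air anomaly = 980206.82 − 980589.64 + (677.07) = 294.25 mGal
Bouguer slab correction = 0.04193 × 1.83 × 2194.0 = 168.35 mGal
Simple Bouguer anomaly = 294.25 − (168.35) = 125.90 mGal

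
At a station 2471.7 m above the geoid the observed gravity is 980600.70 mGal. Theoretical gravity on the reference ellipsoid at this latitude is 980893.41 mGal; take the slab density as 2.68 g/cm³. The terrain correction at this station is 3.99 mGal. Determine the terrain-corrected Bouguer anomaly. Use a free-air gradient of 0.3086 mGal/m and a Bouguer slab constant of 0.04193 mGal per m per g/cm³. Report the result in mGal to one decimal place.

196.3

Free-air correction = 0.3086 × 2471.7 = 762.77 mGal
Free-air anomaly = 980600.70 − 980893.41 + (762.77) = 470.06 mGal
Bouguer slab correction = 0.04193 × 2.68 × 2471.7 = 277.75 mGal
Simple Bouguer anomaly = 470.06 − (277.75) = 192.31 mGal
Complete Bouguer anomaly = 192.31 + 3.99 = 196.30 mGal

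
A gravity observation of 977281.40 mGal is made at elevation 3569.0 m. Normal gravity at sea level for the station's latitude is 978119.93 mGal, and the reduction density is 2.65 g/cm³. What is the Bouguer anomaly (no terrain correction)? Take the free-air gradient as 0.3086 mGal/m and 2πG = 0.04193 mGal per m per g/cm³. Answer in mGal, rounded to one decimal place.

-133.7

Free-air correction = 0.3086 × 3569.0 = 1101.39 mGal
Free-air anomaly = 977281.40 − 978119.93 + (1101.39) = 262.86 mGal
Bouguer slab correction = 0.04193 × 2.65 × 3569.0 = 396.57 mGal
Simple Bouguer anomaly = 262.86 − (396.57) = -133.71 mGal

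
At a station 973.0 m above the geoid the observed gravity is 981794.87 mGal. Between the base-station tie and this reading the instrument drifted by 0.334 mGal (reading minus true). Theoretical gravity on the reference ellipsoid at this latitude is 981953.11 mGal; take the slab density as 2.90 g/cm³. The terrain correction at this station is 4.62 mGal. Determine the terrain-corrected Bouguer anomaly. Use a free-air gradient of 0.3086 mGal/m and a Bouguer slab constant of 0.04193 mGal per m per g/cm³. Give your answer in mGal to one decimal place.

28.0

Drift-corrected reading = 981794.87 − (0.334) = 981794.536 mGal
Free-air correction = 0.3086 × 973.0 = 300.27 mGal
Free-air anomaly = 981794.536 − 981953.11 + (300.27) = 141.696 mGal
Bouguer slab correction = 0.04193 × 2.90 × 973.0 = 118.31 mGal
Simple Bouguer anomaly = 141.696 − (118.31) = 23.386 mGal
Complete Bouguer anomaly = 23.386 + 4.62 = 28.006 mGal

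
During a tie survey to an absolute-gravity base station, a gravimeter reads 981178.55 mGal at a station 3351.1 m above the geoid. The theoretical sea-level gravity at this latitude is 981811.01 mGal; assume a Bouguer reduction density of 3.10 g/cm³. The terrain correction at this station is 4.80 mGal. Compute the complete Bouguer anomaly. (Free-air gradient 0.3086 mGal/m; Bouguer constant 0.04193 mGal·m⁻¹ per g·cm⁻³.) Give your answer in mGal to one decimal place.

Free-air correction = 0.3086 × 3351.1 = 1034.15 mGal
Free-air anomaly = 981178.55 − 981811.01 + (1034.15) = 401.69 mGal
Bouguer slab correction = 0.04193 × 3.10 × 3351.1 = 435.59 mGal
Simple Bouguer anomaly = 401.69 − (435.59) = -33.90 mGal
Complete Bouguer anomaly = -33.90 + 4.80 = -29.10 mGal

-29.1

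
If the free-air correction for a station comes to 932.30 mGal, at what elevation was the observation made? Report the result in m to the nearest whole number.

h = 932.30 / 0.3086 = 3021.06 m

3021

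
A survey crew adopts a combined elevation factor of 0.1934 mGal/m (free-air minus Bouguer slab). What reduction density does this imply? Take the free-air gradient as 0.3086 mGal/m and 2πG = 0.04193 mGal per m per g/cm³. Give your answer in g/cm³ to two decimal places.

0.1934 = 0.3086 − 0.04193 × ρ
ρ = (0.3086 − 0.1934) / 0.04193 = 2.75 g/cm³

2.75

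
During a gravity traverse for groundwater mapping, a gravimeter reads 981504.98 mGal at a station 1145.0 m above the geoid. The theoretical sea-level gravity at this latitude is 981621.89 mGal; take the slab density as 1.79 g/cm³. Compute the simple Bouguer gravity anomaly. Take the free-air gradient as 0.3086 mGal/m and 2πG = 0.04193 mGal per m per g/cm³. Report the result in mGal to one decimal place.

Free-air correction = 0.3086 × 1145.0 = 353.35 mGal
Free-air anomaly = 981504.98 − 981621.89 + (353.35) = 236.44 mGal
Bouguer slab correction = 0.04193 × 1.79 × 1145.0 = 85.94 mGal
Simple Bouguer anomaly = 236.44 − (85.94) = 150.50 mGal

150.5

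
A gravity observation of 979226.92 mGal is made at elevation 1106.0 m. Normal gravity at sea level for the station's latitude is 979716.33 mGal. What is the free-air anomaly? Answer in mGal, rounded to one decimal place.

-148.1

Free-air correction = 0.3086 × 1106.0 = 341.31 mGal
Free-air anomaly = 979226.92 − 979716.33 + (341.31) = -148.10 mGal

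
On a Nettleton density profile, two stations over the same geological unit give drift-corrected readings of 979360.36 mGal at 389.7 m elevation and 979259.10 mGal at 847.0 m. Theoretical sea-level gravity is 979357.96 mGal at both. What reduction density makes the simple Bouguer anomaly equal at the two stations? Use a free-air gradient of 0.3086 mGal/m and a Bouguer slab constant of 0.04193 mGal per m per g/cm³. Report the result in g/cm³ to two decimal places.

2.08

Δg_obs = 979259.10 − 979360.36 = -101.26 mGal over Δh = 847.0 − 389.7 = 457.3 m
Equal Bouguer anomalies ⇒ Δg_obs + (0.3086 − 0.04193ρ)·Δh = 0
0.3086 − 0.04193ρ = −Δg_obs/Δh = 0.22143
ρ = (0.3086 − 0.22143) / 0.04193 = 2.08 g/cm³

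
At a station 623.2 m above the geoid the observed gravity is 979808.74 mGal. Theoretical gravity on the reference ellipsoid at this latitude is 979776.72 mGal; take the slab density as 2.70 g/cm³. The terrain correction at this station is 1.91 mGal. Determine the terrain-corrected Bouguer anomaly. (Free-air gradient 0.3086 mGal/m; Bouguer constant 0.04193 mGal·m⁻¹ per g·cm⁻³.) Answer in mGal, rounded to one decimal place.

Free-air correction = 0.3086 × 623.2 = 192.32 mGal
Free-air anomaly = 979808.74 − 979776.72 + (192.32) = 224.34 mGal
Bouguer slab correction = 0.04193 × 2.70 × 623.2 = 70.55 mGal
Simple Bouguer anomaly = 224.34 − (70.55) = 153.79 mGal
Complete Bouguer anomaly = 153.79 + 1.91 = 155.70 mGal

155.7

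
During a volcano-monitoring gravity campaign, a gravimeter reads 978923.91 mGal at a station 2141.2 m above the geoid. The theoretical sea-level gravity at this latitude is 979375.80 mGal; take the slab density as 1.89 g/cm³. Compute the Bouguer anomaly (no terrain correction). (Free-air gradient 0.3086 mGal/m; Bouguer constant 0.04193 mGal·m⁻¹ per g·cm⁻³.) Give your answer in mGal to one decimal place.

39.2

Free-air correction = 0.3086 × 2141.2 = 660.77 mGal
Free-air anomaly = 978923.91 − 979375.80 + (660.77) = 208.88 mGal
Bouguer slab correction = 0.04193 × 1.89 × 2141.2 = 169.69 mGal
Simple Bouguer anomaly = 208.88 − (169.69) = 39.19 mGal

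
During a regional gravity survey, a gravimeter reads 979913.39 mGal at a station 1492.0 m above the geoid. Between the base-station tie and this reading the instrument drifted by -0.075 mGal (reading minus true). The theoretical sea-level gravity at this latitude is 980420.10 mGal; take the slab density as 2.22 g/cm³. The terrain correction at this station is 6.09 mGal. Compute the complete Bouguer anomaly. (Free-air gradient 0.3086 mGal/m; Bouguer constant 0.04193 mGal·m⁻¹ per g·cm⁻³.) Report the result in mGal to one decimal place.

-179.0

Drift-corrected reading = 979913.39 − (-0.075) = 979913.465 mGal
Free-air correction = 0.3086 × 1492.0 = 460.43 mGal
Free-air anomaly = 979913.465 − 980420.10 + (460.43) = -46.205 mGal
Bouguer slab correction = 0.04193 × 2.22 × 1492.0 = 138.88 mGal
Simple Bouguer anomaly = -46.205 − (138.88) = -185.085 mGal
Complete Bouguer anomaly = -185.085 + 6.09 = -178.995 mGal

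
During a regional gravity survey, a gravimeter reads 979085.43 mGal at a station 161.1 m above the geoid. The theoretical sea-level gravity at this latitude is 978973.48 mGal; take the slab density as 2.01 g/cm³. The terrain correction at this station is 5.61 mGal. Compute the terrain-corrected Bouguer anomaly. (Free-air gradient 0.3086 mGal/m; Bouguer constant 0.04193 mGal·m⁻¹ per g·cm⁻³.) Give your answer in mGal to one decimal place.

Free-air correction = 0.3086 × 161.1 = 49.72 mGal
Free-air anomaly = 979085.43 − 978973.48 + (49.72) = 161.67 mGal
Bouguer slab correction = 0.04193 × 2.01 × 161.1 = 13.58 mGal
Simple Bouguer anomaly = 161.67 − (13.58) = 148.09 mGal
Complete Bouguer anomaly = 148.09 + 5.61 = 153.70 mGal

153.7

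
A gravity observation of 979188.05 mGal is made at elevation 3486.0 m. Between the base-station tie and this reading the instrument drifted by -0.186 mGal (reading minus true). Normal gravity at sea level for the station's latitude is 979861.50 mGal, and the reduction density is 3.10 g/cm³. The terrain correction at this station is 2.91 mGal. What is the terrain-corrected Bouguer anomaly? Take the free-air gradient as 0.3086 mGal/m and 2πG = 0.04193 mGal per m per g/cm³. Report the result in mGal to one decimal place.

-47.7

Drift-corrected reading = 979188.05 − (-0.186) = 979188.236 mGal
Free-air correction = 0.3086 × 3486.0 = 1075.78 mGal
Free-air anomaly = 979188.236 − 979861.50 + (1075.78) = 402.516 mGal
Bouguer slab correction = 0.04193 × 3.10 × 3486.0 = 453.12 mGal
Simple Bouguer anomaly = 402.516 − (453.12) = -50.604 mGal
Complete Bouguer anomaly = -50.604 + 2.91 = -47.694 mGal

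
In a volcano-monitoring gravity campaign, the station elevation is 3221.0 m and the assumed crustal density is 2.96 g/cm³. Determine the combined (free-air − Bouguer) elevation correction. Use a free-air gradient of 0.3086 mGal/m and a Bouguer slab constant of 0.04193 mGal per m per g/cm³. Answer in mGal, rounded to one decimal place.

Combined gradient = 0.3086 − 0.04193 × 2.96 = 0.1844872 mGal/m
Combined elevation correction = 0.1844872 × 3221.0 = 594.2 mGal

594.2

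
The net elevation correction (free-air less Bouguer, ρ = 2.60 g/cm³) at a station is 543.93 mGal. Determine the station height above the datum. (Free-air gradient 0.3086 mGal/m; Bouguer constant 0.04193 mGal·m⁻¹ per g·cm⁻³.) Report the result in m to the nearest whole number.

2725

Combined gradient = 0.3086 − 0.04193 × 2.60 = 0.1995820 mGal/m
h = 543.93 / 0.1995820 = 2725.35 m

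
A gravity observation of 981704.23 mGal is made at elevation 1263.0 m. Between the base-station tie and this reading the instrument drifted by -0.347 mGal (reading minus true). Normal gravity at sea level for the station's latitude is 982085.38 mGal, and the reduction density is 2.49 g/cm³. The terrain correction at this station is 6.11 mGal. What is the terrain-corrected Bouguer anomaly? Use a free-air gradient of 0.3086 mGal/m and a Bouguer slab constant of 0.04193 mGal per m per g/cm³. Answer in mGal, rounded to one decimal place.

Drift-corrected reading = 981704.23 − (-0.347) = 981704.577 mGal
Free-air correction = 0.3086 × 1263.0 = 389.76 mGal
Free-air anomaly = 981704.577 − 982085.38 + (389.76) = 8.957 mGal
Bouguer slab correction = 0.04193 × 2.49 × 1263.0 = 131.86 mGal
Simple Bouguer anomaly = 8.957 − (131.86) = -122.903 mGal
Complete Bouguer anomaly = -122.903 + 6.11 = -116.793 mGal

-116.8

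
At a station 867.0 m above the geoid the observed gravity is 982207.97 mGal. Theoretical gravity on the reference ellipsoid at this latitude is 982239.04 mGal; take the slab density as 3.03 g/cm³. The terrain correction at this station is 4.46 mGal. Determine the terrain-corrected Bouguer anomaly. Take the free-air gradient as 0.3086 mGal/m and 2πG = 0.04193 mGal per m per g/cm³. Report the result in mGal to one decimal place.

Free-air correction = 0.3086 × 867.0 = 267.56 mGal
Free-air anomaly = 982207.97 − 982239.04 + (267.56) = 236.49 mGal
Bouguer slab correction = 0.04193 × 3.03 × 867.0 = 110.15 mGal
Simple Bouguer anomaly = 236.49 − (110.15) = 126.34 mGal
Complete Bouguer anomaly = 126.34 + 4.46 = 130.80 mGal

130.8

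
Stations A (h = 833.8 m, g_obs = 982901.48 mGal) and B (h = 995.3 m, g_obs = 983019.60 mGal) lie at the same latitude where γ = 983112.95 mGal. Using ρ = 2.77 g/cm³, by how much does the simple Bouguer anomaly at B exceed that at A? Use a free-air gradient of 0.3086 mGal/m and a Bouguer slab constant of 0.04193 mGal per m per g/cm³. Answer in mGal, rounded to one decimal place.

Δg_SB(A) = 982901.48 − 983112.95 + 0.3086×833.8 − 0.04193×2.77×833.8 = -51.00 mGal
Δg_SB(B) = 983019.60 − 983112.95 + 0.3086×995.3 − 0.04193×2.77×995.3 = 98.20 mGal
Difference = 98.20 − (-51.00) = 149.20 mGal

149.2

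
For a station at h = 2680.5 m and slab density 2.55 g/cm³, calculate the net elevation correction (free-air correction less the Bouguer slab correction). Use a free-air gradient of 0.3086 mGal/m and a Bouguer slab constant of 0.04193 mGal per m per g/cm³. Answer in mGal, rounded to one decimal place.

Combined gradient = 0.3086 − 0.04193 × 2.55 = 0.2016785 mGal/m
Combined elevation correction = 0.2016785 × 2680.5 = 540.6 mGal

540.6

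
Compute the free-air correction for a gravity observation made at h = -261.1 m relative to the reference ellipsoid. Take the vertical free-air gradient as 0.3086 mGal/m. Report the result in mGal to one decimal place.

-80.6

Free-air correction = 0.3086 × -261.1 = -80.6 mGal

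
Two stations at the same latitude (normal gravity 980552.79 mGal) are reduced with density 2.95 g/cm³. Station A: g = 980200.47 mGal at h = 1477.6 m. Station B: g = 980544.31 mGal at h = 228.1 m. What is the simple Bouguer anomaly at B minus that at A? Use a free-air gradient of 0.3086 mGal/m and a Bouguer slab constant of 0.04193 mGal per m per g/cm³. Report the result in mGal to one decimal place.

112.8

Δg_SB(A) = 980200.47 − 980552.79 + 0.3086×1477.6 − 0.04193×2.95×1477.6 = -79.10 mGal
Δg_SB(B) = 980544.31 − 980552.79 + 0.3086×228.1 − 0.04193×2.95×228.1 = 33.70 mGal
Difference = 33.70 − (-79.10) = 112.80 mGal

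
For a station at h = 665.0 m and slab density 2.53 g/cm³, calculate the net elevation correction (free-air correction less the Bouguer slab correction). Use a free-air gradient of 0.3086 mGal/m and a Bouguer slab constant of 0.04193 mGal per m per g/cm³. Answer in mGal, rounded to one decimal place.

Combined gradient = 0.3086 − 0.04193 × 2.53 = 0.2025171 mGal/m
Combined elevation correction = 0.2025171 × 665.0 = 134.7 mGal

134.7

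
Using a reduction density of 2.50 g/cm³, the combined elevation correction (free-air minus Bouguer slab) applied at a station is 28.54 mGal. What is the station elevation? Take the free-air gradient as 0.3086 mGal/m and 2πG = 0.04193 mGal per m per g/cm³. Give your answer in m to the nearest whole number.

140

Combined gradient = 0.3086 − 0.04193 × 2.50 = 0.2037750 mGal/m
h = 28.54 / 0.2037750 = 140.06 m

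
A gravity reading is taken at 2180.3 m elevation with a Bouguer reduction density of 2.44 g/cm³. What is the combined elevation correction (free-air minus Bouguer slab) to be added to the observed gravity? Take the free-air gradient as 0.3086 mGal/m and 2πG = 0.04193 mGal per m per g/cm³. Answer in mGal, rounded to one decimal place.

Combined gradient = 0.3086 − 0.04193 × 2.44 = 0.2062908 mGal/m
Combined elevation correction = 0.2062908 × 2180.3 = 449.8 mGal

449.8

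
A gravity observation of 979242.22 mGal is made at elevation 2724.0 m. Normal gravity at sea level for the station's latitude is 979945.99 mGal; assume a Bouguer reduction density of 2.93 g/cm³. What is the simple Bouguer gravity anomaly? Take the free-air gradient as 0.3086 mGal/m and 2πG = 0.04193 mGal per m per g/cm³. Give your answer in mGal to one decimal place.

-197.8

Free-air correction = 0.3086 × 2724.0 = 840.63 mGal
Free-air anomaly = 979242.22 − 979945.99 + (840.63) = 136.86 mGal
Bouguer slab correction = 0.04193 × 2.93 × 2724.0 = 334.66 mGal
Simple Bouguer anomaly = 136.86 − (334.66) = -197.80 mGal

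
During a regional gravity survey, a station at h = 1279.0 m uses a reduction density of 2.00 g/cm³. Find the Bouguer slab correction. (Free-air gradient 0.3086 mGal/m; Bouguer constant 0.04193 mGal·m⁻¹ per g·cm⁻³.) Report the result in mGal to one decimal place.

107.3

Bouguer slab correction = 0.04193 × 2.00 × 1279.0 = 107.3 mGal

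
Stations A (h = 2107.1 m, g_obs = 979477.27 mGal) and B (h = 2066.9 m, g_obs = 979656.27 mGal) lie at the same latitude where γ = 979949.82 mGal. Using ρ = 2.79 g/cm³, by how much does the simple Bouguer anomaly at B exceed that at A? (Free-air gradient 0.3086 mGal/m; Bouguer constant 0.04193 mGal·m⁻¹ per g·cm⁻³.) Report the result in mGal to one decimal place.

Δg_SB(A) = 979477.27 − 979949.82 + 0.3086×2107.1 − 0.04193×2.79×2107.1 = -68.80 mGal
Δg_SB(B) = 979656.27 − 979949.82 + 0.3086×2066.9 − 0.04193×2.79×2066.9 = 102.50 mGal
Difference = 102.50 − (-68.80) = 171.30 mGal

171.3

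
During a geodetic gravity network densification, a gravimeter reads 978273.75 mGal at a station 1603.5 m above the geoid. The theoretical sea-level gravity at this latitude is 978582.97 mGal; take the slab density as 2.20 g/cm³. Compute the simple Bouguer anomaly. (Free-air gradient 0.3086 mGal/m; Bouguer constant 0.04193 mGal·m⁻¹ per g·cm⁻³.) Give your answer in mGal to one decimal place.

37.7

Free-air correction = 0.3086 × 1603.5 = 494.84 mGal
Free-air anomaly = 978273.75 − 978582.97 + (494.84) = 185.62 mGal
Bouguer slab correction = 0.04193 × 2.20 × 1603.5 = 147.92 mGal
Simple Bouguer anomaly = 185.62 − (147.92) = 37.70 mGal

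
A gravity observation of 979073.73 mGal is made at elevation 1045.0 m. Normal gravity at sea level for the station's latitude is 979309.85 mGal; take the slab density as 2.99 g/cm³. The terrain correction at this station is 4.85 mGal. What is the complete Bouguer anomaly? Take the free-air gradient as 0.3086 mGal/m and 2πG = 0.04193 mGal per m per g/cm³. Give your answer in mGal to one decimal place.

Free-air correction = 0.3086 × 1045.0 = 322.49 mGal
Free-air anomaly = 979073.73 − 979309.85 + (322.49) = 86.37 mGal
Bouguer slab correction = 0.04193 × 2.99 × 1045.0 = 131.01 mGal
Simple Bouguer anomaly = 86.37 − (131.01) = -44.64 mGal
Complete Bouguer anomaly = -44.64 + 4.85 = -39.79 mGal

-39.8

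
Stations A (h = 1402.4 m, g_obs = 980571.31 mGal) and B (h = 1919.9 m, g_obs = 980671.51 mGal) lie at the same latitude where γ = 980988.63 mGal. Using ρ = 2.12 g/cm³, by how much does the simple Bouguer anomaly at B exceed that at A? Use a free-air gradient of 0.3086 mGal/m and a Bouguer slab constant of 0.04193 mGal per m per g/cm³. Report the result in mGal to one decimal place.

Δg_SB(A) = 980571.31 − 980988.63 + 0.3086×1402.4 − 0.04193×2.12×1402.4 = -109.20 mGal
Δg_SB(B) = 980671.51 − 980988.63 + 0.3086×1919.9 − 0.04193×2.12×1919.9 = 104.70 mGal
Difference = 104.70 − (-109.20) = 213.90 mGal

213.9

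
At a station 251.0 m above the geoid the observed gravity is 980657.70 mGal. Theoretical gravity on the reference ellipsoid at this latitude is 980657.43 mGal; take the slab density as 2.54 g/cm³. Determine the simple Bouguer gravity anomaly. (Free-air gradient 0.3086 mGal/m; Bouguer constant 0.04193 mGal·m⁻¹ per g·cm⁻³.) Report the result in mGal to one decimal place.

51.0

Free-air correction = 0.3086 × 251.0 = 77.46 mGal
Free-air anomaly = 980657.70 − 980657.43 + (77.46) = 77.73 mGal
Bouguer slab correction = 0.04193 × 2.54 × 251.0 = 26.73 mGal
Simple Bouguer anomaly = 77.73 − (26.73) = 51.00 mGal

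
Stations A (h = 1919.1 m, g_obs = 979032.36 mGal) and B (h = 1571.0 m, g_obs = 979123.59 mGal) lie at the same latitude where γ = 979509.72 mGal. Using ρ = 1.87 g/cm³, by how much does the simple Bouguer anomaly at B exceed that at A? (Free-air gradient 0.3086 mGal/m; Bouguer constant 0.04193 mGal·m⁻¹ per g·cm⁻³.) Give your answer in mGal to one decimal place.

Δg_SB(A) = 979032.36 − 979509.72 + 0.3086×1919.1 − 0.04193×1.87×1919.1 = -35.60 mGal
Δg_SB(B) = 979123.59 − 979509.72 + 0.3086×1571.0 − 0.04193×1.87×1571.0 = -24.50 mGal
Difference = -24.50 − (-35.60) = 11.10 mGal

11.1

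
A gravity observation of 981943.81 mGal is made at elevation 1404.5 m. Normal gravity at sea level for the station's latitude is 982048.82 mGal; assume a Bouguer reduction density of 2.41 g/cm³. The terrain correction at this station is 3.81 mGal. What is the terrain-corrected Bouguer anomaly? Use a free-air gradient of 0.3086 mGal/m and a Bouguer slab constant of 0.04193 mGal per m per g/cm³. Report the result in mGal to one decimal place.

190.3

Free-air correction = 0.3086 × 1404.5 = 433.43 mGal
Free-air anomaly = 981943.81 − 982048.82 + (433.43) = 328.42 mGal
Bouguer slab correction = 0.04193 × 2.41 × 1404.5 = 141.93 mGal
Simple Bouguer anomaly = 328.42 − (141.93) = 186.49 mGal
Complete Bouguer anomaly = 186.49 + 3.81 = 190.30 mGal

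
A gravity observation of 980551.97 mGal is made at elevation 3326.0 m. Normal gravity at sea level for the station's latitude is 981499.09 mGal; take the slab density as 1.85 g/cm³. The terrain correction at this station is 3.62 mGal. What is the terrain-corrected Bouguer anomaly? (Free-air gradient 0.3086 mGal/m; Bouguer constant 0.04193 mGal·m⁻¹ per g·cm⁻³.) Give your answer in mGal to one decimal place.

-175.1

Free-air correction = 0.3086 × 3326.0 = 1026.40 mGal
Free-air anomaly = 980551.97 − 981499.09 + (1026.40) = 79.28 mGal
Bouguer slab correction = 0.04193 × 1.85 × 3326.0 = 258.00 mGal
Simple Bouguer anomaly = 79.28 − (258.00) = -178.72 mGal
Complete Bouguer anomaly = -178.72 + 3.62 = -175.10 mGal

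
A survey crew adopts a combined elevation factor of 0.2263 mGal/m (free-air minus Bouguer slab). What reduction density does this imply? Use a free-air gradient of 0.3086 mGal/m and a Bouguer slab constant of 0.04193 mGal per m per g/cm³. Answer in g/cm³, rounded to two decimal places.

0.2263 = 0.3086 − 0.04193 × ρ
ρ = (0.3086 − 0.2263) / 0.04193 = 1.96 g/cm³

1.96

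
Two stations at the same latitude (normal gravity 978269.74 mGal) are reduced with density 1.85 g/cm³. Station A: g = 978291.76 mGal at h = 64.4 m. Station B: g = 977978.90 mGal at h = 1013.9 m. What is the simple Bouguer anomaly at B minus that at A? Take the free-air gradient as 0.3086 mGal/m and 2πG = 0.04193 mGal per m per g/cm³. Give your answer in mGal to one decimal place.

Δg_SB(A) = 978291.76 − 978269.74 + 0.3086×64.4 − 0.04193×1.85×64.4 = 36.90 mGal
Δg_SB(B) = 977978.90 − 978269.74 + 0.3086×1013.9 − 0.04193×1.85×1013.9 = -56.60 mGal
Difference = -56.60 − (36.90) = -93.50 mGal

-93.5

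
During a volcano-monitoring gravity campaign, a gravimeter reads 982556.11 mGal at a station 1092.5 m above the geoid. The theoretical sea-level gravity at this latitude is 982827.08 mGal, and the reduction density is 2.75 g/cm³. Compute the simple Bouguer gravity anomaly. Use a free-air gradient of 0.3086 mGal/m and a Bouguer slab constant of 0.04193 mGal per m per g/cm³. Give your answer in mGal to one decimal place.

-59.8

Free-air correction = 0.3086 × 1092.5 = 337.15 mGal
Free-air anomaly = 982556.11 − 982827.08 + (337.15) = 66.18 mGal
Bouguer slab correction = 0.04193 × 2.75 × 1092.5 = 125.97 mGal
Simple Bouguer anomaly = 66.18 − (125.97) = -59.79 mGal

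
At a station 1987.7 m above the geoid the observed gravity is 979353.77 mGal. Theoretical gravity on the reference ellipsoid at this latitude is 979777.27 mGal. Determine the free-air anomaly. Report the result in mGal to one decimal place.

189.9

Free-air correction = 0.3086 × 1987.7 = 613.40 mGal
Free-air anomaly = 979353.77 − 979777.27 + (613.40) = 189.90 mGal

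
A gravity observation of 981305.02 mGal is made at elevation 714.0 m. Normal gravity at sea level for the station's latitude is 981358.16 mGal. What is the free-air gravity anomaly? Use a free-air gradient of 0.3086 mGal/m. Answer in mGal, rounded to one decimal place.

167.2

Free-air correction = 0.3086 × 714.0 = 220.34 mGal
Free-air anomaly = 981305.02 − 981358.16 + (220.34) = 167.20 mGal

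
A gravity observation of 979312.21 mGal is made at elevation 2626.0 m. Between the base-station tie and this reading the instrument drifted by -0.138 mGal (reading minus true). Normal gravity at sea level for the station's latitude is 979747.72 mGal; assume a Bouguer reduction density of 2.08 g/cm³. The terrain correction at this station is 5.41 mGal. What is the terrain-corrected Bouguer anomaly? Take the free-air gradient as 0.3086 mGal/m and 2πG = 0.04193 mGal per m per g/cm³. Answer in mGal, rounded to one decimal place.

151.4

Drift-corrected reading = 979312.21 − (-0.138) = 979312.348 mGal
Free-air correction = 0.3086 × 2626.0 = 810.38 mGal
Free-air anomaly = 979312.348 − 979747.72 + (810.38) = 375.008 mGal
Bouguer slab correction = 0.04193 × 2.08 × 2626.0 = 229.03 mGal
Simple Bouguer anomaly = 375.008 − (229.03) = 145.978 mGal
Complete Bouguer anomaly = 145.978 + 5.41 = 151.388 mGal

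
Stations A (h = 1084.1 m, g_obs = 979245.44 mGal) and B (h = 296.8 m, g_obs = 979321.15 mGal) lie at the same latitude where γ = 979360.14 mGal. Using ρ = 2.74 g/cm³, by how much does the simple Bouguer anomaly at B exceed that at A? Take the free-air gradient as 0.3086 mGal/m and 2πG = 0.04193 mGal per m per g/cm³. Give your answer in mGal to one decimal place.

-76.8

Δg_SB(A) = 979245.44 − 979360.14 + 0.3086×1084.1 − 0.04193×2.74×1084.1 = 95.30 mGal
Δg_SB(B) = 979321.15 − 979360.14 + 0.3086×296.8 − 0.04193×2.74×296.8 = 18.50 mGal
Difference = 18.50 − (95.30) = -76.80 mGal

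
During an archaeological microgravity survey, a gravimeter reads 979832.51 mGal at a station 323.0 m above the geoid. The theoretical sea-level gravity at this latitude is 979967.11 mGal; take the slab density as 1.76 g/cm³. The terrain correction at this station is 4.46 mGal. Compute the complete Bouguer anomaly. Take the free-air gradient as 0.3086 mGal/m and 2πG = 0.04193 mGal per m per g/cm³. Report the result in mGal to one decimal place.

-54.3

Free-air correction = 0.3086 × 323.0 = 99.68 mGal
Free-air anomaly = 979832.51 − 979967.11 + (99.68) = -34.92 mGal
Bouguer slab correction = 0.04193 × 1.76 × 323.0 = 23.84 mGal
Simple Bouguer anomaly = -34.92 − (23.84) = -58.76 mGal
Complete Bouguer anomaly = -58.76 + 4.46 = -54.30 mGal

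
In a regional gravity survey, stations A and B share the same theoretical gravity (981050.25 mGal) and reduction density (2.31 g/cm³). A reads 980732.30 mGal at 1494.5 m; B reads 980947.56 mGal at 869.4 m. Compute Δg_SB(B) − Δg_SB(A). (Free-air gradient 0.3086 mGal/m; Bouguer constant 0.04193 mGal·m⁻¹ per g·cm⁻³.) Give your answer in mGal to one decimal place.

Δg_SB(A) = 980732.30 − 981050.25 + 0.3086×1494.5 − 0.04193×2.31×1494.5 = -1.50 mGal
Δg_SB(B) = 980947.56 − 981050.25 + 0.3086×869.4 − 0.04193×2.31×869.4 = 81.40 mGal
Difference = 81.40 − (-1.50) = 82.90 mGal

82.9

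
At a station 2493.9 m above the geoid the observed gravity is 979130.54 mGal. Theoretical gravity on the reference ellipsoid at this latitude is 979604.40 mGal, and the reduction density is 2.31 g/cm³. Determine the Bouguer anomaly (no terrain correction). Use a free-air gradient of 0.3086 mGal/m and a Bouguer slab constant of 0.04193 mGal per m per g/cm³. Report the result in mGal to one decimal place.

54.2

Free-air correction = 0.3086 × 2493.9 = 769.62 mGal
Free-air anomaly = 979130.54 − 979604.40 + (769.62) = 295.76 mGal
Bouguer slab correction = 0.04193 × 2.31 × 2493.9 = 241.55 mGal
Simple Bouguer anomaly = 295.76 − (241.55) = 54.21 mGal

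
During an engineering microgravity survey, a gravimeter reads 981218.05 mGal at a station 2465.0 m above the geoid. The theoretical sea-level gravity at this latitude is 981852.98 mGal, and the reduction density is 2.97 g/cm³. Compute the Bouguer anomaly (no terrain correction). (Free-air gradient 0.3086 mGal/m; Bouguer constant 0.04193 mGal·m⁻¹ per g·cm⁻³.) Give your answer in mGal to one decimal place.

-181.2

Free-air correction = 0.3086 × 2465.0 = 760.70 mGal
Free-air anomaly = 981218.05 − 981852.98 + (760.70) = 125.77 mGal
Bouguer slab correction = 0.04193 × 2.97 × 2465.0 = 306.97 mGal
Simple Bouguer anomaly = 125.77 − (306.97) = -181.20 mGal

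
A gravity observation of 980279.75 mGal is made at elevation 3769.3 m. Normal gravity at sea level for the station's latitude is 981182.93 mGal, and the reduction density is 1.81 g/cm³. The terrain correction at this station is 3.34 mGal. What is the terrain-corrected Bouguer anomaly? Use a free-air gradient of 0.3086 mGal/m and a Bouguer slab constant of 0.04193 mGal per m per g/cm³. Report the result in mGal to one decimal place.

-22.7

Free-air correction = 0.3086 × 3769.3 = 1163.21 mGal
Free-air anomaly = 980279.75 − 981182.93 + (1163.21) = 260.03 mGal
Bouguer slab correction = 0.04193 × 1.81 × 3769.3 = 286.06 mGal
Simple Bouguer anomaly = 260.03 − (286.06) = -26.03 mGal
Complete Bouguer anomaly = -26.03 + 3.34 = -22.69 mGal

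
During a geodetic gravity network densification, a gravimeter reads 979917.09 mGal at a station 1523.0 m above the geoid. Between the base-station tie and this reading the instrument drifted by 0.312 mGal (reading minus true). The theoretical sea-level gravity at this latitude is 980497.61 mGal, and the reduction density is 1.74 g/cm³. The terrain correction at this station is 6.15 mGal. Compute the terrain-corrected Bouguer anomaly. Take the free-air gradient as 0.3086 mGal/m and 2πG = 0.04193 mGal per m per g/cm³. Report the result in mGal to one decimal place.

Drift-corrected reading = 979917.09 − (0.312) = 979916.778 mGal
Free-air correction = 0.3086 × 1523.0 = 470.00 mGal
Free-air anomaly = 979916.778 − 980497.61 + (470.00) = -110.832 mGal
Bouguer slab correction = 0.04193 × 1.74 × 1523.0 = 111.12 mGal
Simple Bouguer anomaly = -110.832 − (111.12) = -221.952 mGal
Complete Bouguer anomaly = -221.952 + 6.15 = -215.802 mGal

-215.8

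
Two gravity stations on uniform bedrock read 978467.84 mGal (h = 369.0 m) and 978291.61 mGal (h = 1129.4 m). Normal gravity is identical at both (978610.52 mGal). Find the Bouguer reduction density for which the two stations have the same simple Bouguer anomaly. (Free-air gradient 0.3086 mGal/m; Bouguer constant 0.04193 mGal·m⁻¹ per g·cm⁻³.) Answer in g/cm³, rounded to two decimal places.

Δg_obs = 978291.61 − 978467.84 = -176.23 mGal over Δh = 1129.4 − 369.0 = 760.4 m
Equal Bouguer anomalies ⇒ Δg_obs + (0.3086 − 0.04193ρ)·Δh = 0
0.3086 − 0.04193ρ = −Δg_obs/Δh = 0.23176
ρ = (0.3086 − 0.23176) / 0.04193 = 1.83 g/cm³

1.83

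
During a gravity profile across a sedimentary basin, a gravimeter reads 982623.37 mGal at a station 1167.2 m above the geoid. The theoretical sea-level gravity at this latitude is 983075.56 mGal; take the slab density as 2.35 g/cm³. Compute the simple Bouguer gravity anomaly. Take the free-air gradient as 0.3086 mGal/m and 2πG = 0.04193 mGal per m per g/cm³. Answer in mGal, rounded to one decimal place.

-207.0

Free-air correction = 0.3086 × 1167.2 = 360.20 mGal
Free-air anomaly = 982623.37 − 983075.56 + (360.20) = -91.99 mGal
Bouguer slab correction = 0.04193 × 2.35 × 1167.2 = 115.01 mGal
Simple Bouguer anomaly = -91.99 − (115.01) = -207.00 mGal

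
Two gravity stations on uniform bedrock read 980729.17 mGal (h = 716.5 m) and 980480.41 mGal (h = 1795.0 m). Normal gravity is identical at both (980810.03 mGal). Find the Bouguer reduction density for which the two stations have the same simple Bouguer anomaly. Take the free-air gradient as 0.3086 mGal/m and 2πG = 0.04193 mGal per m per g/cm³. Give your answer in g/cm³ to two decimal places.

1.86

Δg_obs = 980480.41 − 980729.17 = -248.76 mGal over Δh = 1795.0 − 716.5 = 1078.5 m
Equal Bouguer anomalies ⇒ Δg_obs + (0.3086 − 0.04193ρ)·Δh = 0
0.3086 − 0.04193ρ = −Δg_obs/Δh = 0.23065
ρ = (0.3086 − 0.23065) / 0.04193 = 1.86 g/cm³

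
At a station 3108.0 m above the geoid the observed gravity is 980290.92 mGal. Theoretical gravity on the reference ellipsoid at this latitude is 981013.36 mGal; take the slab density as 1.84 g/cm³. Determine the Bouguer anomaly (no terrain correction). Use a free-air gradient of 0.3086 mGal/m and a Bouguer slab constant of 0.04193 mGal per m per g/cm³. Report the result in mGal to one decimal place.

-3.1

Free-air correction = 0.3086 × 3108.0 = 959.13 mGal
Free-air anomaly = 980290.92 − 981013.36 + (959.13) = 236.69 mGal
Bouguer slab correction = 0.04193 × 1.84 × 3108.0 = 239.79 mGal
Simple Bouguer anomaly = 236.69 − (239.79) = -3.10 mGal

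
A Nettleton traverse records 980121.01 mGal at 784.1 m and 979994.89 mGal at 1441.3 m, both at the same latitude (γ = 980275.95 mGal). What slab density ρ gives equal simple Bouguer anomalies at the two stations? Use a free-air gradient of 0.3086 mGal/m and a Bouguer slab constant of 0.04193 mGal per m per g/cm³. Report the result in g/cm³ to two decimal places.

2.78

Δg_obs = 979994.89 − 980121.01 = -126.12 mGal over Δh = 1441.3 − 784.1 = 657.2 m
Equal Bouguer anomalies ⇒ Δg_obs + (0.3086 − 0.04193ρ)·Δh = 0
0.3086 − 0.04193ρ = −Δg_obs/Δh = 0.19191
ρ = (0.3086 − 0.19191) / 0.04193 = 2.78 g/cm³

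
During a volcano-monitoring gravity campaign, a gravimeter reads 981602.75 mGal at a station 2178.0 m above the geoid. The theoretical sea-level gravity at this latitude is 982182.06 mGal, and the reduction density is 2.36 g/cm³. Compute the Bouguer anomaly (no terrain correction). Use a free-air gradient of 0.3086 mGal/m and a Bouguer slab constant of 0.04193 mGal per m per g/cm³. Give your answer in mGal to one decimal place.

-122.7

Free-air correction = 0.3086 × 2178.0 = 672.13 mGal
Free-air anomaly = 981602.75 − 982182.06 + (672.13) = 92.82 mGal
Bouguer slab correction = 0.04193 × 2.36 × 2178.0 = 215.52 mGal
Simple Bouguer anomaly = 92.82 − (215.52) = -122.70 mGal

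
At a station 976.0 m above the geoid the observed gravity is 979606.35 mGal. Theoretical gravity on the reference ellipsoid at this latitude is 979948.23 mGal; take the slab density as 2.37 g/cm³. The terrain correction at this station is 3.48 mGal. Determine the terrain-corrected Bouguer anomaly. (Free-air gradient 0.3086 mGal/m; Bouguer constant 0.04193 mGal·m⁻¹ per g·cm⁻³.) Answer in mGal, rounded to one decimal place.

-134.2

Free-air correction = 0.3086 × 976.0 = 301.19 mGal
Free-air anomaly = 979606.35 − 979948.23 + (301.19) = -40.69 mGal
Bouguer slab correction = 0.04193 × 2.37 × 976.0 = 96.99 mGal
Simple Bouguer anomaly = -40.69 − (96.99) = -137.68 mGal
Complete Bouguer anomaly = -137.68 + 3.48 = -134.20 mGal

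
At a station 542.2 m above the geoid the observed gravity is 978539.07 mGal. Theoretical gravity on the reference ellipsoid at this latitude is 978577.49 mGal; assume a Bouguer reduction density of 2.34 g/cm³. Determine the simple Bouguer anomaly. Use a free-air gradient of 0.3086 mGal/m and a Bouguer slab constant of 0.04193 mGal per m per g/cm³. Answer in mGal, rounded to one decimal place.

75.7

Free-air correction = 0.3086 × 542.2 = 167.32 mGal
Free-air anomaly = 978539.07 − 978577.49 + (167.32) = 128.90 mGal
Bouguer slab correction = 0.04193 × 2.34 × 542.2 = 53.20 mGal
Simple Bouguer anomaly = 128.90 − (53.20) = 75.70 mGal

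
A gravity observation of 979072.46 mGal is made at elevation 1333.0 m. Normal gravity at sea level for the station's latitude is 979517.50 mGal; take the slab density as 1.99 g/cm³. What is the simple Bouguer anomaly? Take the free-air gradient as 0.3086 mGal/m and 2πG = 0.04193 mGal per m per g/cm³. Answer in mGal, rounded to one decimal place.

Free-air correction = 0.3086 × 1333.0 = 411.36 mGal
Free-air anomaly = 979072.46 − 979517.50 + (411.36) = -33.68 mGal
Bouguer slab correction = 0.04193 × 1.99 × 1333.0 = 111.23 mGal
Simple Bouguer anomaly = -33.68 − (111.23) = -144.91 mGal

-144.9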